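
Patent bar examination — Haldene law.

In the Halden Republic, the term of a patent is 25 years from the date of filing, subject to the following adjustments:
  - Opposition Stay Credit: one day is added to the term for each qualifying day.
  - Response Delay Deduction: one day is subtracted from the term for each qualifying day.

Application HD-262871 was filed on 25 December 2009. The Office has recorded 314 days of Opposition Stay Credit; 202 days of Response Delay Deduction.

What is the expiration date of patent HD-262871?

April 16, 2035

Base term: filing date + 25 years → 25 December 2034.
Opposition Stay Credit: +314 days → 4 November 2035.
Response Delay Deduction: −202 days → 16 April 2035.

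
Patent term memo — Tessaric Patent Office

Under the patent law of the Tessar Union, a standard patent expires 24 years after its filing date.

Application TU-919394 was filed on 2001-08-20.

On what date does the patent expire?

2025-08-20

Filing date + 24 years → 20 August 2025.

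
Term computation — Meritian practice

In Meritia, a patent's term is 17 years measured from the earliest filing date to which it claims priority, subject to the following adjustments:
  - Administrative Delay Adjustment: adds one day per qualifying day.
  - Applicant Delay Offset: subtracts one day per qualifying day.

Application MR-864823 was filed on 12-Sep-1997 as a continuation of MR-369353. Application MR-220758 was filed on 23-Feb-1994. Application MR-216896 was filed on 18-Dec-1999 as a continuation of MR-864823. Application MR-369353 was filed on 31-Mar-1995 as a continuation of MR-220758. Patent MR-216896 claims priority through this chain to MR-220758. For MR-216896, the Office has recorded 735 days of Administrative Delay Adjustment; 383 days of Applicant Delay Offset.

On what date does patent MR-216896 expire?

2012-02-10

Earliest priority filing: 23 February 1994.
Base term: 23 February 1994 + 17 years → 23 February 2011.
Administrative Delay Adjustment: +735 days → 27 February 2013.
Applicant Delay Offset: −383 days → 10 February 2012.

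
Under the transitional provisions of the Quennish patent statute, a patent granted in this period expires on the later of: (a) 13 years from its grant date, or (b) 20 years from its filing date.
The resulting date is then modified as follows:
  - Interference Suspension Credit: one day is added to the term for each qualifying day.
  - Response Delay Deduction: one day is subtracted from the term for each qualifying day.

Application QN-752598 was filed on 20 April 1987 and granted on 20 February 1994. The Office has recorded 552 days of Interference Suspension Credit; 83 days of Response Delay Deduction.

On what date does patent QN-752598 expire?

August 1, 2008

(a) grant + 13 years → 20 February 2007.
(b) filing + 20 years → 20 April 2007.
Later of the two: 20 April 2007.
Interference Suspension Credit: +552 days → 23 October 2008.
Response Delay Deduction: −83 days → 1 August 2008.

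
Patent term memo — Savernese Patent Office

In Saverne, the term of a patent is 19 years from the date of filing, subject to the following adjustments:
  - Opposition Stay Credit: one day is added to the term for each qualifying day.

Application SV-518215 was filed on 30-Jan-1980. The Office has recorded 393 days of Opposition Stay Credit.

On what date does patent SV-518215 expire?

Base term: filing date + 19 years → 30 January 1999.
Opposition Stay Credit: +393 days → 27 February 2000.

2000-02-27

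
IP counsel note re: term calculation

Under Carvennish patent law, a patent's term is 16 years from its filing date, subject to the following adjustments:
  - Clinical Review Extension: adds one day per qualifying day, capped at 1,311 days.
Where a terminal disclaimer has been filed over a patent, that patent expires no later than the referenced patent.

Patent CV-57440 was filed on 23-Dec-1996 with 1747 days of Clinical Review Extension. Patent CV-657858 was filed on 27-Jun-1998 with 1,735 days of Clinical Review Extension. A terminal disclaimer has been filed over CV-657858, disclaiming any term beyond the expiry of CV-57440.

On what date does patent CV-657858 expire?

Natural term of CV-657858:
  Base: filing + 16 years → 27 June 2014.
  Clinical Review Extension: 1735 days claimed exceeds the 1311-day cap, so +1311 days → 28 January 2018.
Expiry of referenced patent CV-57440:
  Base: filing + 16 years → 23 December 2012.
  Clinical Review Extension: 1747 days claimed exceeds the 1311-day cap, so +1311 days → 26 July 2016.
Terminal disclaimer: CV-657858 expires on the earlier of 28 January 2018 and 26 July 2016.

July 26, 2016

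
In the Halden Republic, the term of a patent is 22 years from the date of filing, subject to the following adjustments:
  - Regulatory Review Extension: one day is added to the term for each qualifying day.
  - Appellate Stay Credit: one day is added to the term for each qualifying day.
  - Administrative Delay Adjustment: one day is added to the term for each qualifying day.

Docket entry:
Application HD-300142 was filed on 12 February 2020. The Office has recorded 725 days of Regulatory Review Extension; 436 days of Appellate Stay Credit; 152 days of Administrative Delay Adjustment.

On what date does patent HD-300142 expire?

Base term: filing date + 22 years → 12 February 2042.
Regulatory Review Extension: +725 days → 7 February 2044.
Appellate Stay Credit: +436 days → 18 April 2045.
Administrative Delay Adjustment: +152 days → 17 September 2045.

September 17, 2045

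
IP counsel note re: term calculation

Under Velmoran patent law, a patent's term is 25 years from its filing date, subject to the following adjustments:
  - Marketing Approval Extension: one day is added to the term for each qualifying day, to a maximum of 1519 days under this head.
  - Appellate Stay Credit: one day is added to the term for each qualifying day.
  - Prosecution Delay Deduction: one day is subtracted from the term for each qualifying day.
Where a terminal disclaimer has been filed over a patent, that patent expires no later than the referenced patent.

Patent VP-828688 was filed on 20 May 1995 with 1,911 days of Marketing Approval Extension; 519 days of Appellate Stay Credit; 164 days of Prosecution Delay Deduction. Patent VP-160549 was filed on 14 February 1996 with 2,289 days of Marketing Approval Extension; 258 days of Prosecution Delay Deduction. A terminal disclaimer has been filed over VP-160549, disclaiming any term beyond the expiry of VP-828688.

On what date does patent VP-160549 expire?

Natural term of VP-160549:
  Base: filing + 25 years → 14 February 2021.
  Marketing Approval Extension: 2289 days claimed exceeds the 1519-day cap, so +1519 days → 13 April 2025.
  Prosecution Delay Deduction: −258 days → 29 July 2024.
Expiry of referenced patent VP-828688:
  Base: filing + 25 years → 20 May 2020.
  Marketing Approval Extension: 1911 days claimed exceeds the 1519-day cap, so +1519 days → 17 July 2024.
  Appellate Stay Credit: +519 days → 18 December 2025.
  Prosecution Delay Deduction: −164 days → 7 July 2025.
Terminal disclaimer: VP-160549 expires on the earlier of 29 July 2024 and 7 July 2025.

2024-07-29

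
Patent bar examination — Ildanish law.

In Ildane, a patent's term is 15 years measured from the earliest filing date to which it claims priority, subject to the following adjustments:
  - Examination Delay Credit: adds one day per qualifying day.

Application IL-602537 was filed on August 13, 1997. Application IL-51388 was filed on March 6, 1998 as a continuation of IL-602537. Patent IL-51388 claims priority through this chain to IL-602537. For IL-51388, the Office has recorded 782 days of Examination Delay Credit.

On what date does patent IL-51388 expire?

Earliest priority filing: 13 August 1997.
Base term: 13 August 1997 + 15 years → 13 August 2012.
Examination Delay Credit: +782 days → 4 October 2014.

2014-10-04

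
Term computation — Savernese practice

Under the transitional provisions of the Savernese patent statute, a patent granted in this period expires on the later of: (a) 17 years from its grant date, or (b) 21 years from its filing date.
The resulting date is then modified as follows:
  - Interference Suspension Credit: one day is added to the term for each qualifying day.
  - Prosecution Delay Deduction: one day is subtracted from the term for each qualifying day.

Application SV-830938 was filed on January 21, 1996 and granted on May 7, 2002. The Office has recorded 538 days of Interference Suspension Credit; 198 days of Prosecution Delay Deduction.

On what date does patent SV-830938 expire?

(a) grant + 17 years → 7 May 2019.
(b) filing + 21 years → 21 January 2017.
Later of the two: 7 May 2019.
Interference Suspension Credit: +538 days → 26 October 2020.
Prosecution Delay Deduction: −198 days → 11 April 2020.

2020-04-11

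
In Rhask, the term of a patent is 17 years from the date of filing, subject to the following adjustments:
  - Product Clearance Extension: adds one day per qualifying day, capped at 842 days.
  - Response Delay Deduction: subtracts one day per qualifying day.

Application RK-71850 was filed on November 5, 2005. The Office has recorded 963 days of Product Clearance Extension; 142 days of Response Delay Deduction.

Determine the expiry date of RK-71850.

Base term: filing date + 17 years → 5 November 2022.
Product Clearance Extension: 963 days claimed exceeds the 842-day cap, so +842 days → 24 February 2025.
Response Delay Deduction: −142 days → 5 October 2024.

October 5, 2024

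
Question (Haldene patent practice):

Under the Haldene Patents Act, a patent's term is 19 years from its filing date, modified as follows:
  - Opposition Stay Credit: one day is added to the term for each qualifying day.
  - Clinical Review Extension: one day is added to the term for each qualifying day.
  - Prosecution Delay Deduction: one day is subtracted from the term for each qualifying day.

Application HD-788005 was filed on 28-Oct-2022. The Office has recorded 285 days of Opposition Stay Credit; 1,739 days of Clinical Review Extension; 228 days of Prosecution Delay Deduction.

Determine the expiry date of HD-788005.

Base term: filing date + 19 years → 28 October 2041.
Opposition Stay Credit: +285 days → 9 August 2042.
Clinical Review Extension: +1739 days → 14 May 2047.
Prosecution Delay Deduction: −228 days → 28 September 2046.

September 28, 2046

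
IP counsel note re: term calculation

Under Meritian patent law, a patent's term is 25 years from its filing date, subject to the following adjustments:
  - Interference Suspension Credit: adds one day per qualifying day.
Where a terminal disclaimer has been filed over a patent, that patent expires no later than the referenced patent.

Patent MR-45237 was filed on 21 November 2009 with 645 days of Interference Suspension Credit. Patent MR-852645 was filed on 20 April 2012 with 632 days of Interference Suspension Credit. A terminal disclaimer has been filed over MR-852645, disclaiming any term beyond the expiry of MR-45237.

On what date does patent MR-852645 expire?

August 27, 2036

Natural term of MR-852645:
  Base: filing + 25 years → 20 April 2037.
  Interference Suspension Credit: +632 days → 12 January 2039.
Expiry of referenced patent MR-45237:
  Base: filing + 25 years → 21 November 2034.
  Interference Suspension Credit: +645 days → 27 August 2036.
Terminal disclaimer: MR-852645 expires on the earlier of 12 January 2039 and 27 August 2036.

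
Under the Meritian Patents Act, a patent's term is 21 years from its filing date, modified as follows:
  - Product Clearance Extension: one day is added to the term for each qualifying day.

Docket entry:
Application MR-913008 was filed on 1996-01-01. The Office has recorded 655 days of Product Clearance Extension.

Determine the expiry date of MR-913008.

October 18, 2018

Base term: filing date + 21 years → 1 January 2017.
Product Clearance Extension: +655 days → 18 October 2018.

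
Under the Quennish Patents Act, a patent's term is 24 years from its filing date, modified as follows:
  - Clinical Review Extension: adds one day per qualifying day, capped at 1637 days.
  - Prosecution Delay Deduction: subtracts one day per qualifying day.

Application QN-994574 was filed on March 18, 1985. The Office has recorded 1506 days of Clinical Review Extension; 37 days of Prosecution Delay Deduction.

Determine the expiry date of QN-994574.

2013-03-26

Base term: filing date + 24 years → 18 March 2009.
Clinical Review Extension: 1506 days (within the 1637-day cap) → +1506 days → 2 May 2013.
Prosecution Delay Deduction: −37 days → 26 March 2013.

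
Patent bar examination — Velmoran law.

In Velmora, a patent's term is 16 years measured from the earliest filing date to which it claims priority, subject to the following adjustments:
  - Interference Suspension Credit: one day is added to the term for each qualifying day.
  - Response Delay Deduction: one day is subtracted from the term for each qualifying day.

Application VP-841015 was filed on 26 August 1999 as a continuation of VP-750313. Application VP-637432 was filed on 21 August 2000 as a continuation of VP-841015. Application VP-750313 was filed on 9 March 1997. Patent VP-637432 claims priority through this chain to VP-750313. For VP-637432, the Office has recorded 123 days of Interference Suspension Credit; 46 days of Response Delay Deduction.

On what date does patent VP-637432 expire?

2013-05-25

Earliest priority filing: 9 March 1997.
Base term: 9 March 1997 + 16 years → 9 March 2013.
Interference Suspension Credit: +123 days → 10 July 2013.
Response Delay Deduction: −46 days → 25 May 2013.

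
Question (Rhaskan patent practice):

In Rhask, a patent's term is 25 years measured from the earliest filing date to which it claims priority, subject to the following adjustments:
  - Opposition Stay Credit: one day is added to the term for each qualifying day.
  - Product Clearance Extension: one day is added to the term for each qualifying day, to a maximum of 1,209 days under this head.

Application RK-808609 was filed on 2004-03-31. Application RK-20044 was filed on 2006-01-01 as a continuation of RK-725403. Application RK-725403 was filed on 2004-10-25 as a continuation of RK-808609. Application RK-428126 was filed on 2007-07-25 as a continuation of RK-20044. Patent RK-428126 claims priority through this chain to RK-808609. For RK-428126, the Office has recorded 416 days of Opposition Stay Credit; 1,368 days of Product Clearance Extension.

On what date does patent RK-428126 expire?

Earliest priority filing: 31 March 2004.
Base term: 31 March 2004 + 25 years → 31 March 2029.
Opposition Stay Credit: +416 days → 21 May 2030.
Product Clearance Extension: 1368 days claimed exceeds the 1209-day cap, so +1209 days → 11 September 2033.

September 11, 2033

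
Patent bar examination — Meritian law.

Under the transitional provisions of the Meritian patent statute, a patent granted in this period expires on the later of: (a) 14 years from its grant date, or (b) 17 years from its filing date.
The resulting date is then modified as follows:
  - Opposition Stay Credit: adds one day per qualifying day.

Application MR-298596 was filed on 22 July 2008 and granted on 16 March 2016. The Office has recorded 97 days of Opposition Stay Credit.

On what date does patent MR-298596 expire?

June 21, 2030

(a) grant + 14 years → 16 March 2030.
(b) filing + 17 years → 22 July 2025.
Later of the two: 16 March 2030.
Opposition Stay Credit: +97 days → 21 June 2030.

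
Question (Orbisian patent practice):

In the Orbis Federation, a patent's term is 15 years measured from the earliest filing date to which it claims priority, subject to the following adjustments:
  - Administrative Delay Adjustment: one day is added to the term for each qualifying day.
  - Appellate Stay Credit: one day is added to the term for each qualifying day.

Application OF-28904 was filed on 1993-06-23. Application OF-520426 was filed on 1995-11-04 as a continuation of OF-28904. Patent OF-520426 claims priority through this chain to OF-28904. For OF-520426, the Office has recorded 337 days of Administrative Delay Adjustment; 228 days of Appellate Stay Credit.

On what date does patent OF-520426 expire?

Earliest priority filing: 23 June 1993.
Base term: 23 June 1993 + 15 years → 23 June 2008.
Administrative Delay Adjustment: +337 days → 26 May 2009.
Appellate Stay Credit: +228 days → 9 January 2010.

2010-01-09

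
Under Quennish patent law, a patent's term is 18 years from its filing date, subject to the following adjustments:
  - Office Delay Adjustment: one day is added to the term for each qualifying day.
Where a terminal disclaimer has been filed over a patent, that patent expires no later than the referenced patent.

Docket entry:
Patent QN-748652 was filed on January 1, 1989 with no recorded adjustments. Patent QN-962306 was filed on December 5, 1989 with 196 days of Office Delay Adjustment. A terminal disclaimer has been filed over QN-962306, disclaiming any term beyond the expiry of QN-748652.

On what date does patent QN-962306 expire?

January 1, 2007

Natural term of QN-962306:
  Base: filing + 18 years → 5 December 2007.
  Office Delay Adjustment: +196 days → 18 June 2008.
Expiry of referenced patent QN-748652:
  Base: filing + 18 years → 1 January 2007.
Terminal disclaimer: QN-962306 expires on the earlier of 18 June 2008 and 1 January 2007.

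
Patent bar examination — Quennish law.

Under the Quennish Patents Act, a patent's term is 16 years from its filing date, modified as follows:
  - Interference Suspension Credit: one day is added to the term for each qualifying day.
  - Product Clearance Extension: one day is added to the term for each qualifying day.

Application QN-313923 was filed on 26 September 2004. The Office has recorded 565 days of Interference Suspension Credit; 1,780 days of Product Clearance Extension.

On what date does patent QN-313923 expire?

Base term: filing date + 16 years → 26 September 2020.
Interference Suspension Credit: +565 days → 14 April 2022.
Product Clearance Extension: +1780 days → 27 February 2027.

February 27, 2027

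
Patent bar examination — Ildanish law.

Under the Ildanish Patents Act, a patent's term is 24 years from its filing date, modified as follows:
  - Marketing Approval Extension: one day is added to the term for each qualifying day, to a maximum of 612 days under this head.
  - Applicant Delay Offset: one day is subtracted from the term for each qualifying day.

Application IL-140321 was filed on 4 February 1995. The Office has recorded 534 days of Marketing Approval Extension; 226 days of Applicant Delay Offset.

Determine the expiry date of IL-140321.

Base term: filing date + 24 years → 4 February 2019.
Marketing Approval Extension: 534 days (within the 612-day cap) → +534 days → 22 July 2020.
Applicant Delay Offset: −226 days → 9 December 2019.

December 9, 2019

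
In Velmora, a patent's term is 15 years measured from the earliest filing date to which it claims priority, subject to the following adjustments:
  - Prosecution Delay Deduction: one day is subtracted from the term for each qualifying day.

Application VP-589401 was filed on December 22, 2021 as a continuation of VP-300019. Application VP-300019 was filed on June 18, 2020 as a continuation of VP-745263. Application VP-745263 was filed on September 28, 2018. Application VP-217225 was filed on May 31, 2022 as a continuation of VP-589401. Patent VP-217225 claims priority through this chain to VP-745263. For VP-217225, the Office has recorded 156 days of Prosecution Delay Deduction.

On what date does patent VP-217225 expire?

April 25, 2033

Earliest priority filing: 28 September 2018.
Base term: 28 September 2018 + 15 years → 28 September 2033.
Prosecution Delay Deduction: −156 days → 25 April 2033.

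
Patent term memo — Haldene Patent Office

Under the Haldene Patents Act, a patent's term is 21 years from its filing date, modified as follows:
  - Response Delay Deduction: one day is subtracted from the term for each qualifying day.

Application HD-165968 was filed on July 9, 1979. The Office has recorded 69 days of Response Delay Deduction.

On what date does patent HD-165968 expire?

Base term: filing date + 21 years → 9 July 2000.
Response Delay Deduction: −69 days → 1 May 2000.

May 1, 2000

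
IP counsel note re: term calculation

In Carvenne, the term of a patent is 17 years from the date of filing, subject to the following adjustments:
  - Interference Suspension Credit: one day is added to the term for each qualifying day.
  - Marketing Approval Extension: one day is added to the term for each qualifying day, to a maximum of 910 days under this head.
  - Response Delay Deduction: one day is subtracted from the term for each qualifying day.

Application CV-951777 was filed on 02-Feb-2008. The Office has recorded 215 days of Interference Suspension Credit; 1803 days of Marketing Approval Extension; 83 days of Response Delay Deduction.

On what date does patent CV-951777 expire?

2027-12-11

Base term: filing date + 17 years → 2 February 2025.
Interference Suspension Credit: +215 days → 5 September 2025.
Marketing Approval Extension: 1803 days claimed exceeds the 910-day cap, so +910 days → 3 March 2028.
Response Delay Deduction: −83 days → 11 December 2027.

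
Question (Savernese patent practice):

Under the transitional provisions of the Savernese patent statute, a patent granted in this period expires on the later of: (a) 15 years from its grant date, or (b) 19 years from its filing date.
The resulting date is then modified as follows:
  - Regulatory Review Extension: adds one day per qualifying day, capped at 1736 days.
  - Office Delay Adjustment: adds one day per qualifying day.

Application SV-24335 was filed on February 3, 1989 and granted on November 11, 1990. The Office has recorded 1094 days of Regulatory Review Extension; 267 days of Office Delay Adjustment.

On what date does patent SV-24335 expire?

2011-10-26

(a) grant + 15 years → 11 November 2005.
(b) filing + 19 years → 3 February 2008.
Later of the two: 3 February 2008.
Regulatory Review Extension: 1094 days (within the 1736-day cap) → +1094 days → 1 February 2011.
Office Delay Adjustment: +267 days → 26 October 2011.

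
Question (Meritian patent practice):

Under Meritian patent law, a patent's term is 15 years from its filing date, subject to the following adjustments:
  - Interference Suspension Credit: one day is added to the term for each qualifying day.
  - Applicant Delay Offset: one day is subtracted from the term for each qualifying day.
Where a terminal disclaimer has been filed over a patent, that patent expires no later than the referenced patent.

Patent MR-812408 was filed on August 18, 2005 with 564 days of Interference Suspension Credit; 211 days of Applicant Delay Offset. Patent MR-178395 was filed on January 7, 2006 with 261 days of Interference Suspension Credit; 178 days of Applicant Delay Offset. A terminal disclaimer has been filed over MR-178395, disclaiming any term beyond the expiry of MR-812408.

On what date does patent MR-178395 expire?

Natural term of MR-178395:
  Base: filing + 15 years → 7 January 2021.
  Interference Suspension Credit: +261 days → 25 September 2021.
  Applicant Delay Offset: −178 days → 31 March 2021.
Expiry of referenced patent MR-812408:
  Base: filing + 15 years → 18 August 2020.
  Interference Suspension Credit: +564 days → 5 March 2022.
  Applicant Delay Offset: −211 days → 6 August 2021.
Terminal disclaimer: MR-178395 expires on the earlier of 31 March 2021 and 6 August 2021.

March 31, 2021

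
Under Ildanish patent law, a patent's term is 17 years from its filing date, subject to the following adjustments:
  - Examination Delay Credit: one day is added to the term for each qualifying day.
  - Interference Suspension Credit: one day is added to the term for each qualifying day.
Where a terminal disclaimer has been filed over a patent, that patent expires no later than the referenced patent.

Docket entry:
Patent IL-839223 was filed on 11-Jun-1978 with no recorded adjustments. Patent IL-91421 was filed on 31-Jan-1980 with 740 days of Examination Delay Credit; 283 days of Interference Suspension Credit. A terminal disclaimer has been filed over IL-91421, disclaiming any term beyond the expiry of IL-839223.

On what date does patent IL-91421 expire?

Natural term of IL-91421:
  Base: filing + 17 years → 31 January 1997.
  Examination Delay Credit: +740 days → 10 February 1999.
  Interference Suspension Credit: +283 days → 20 November 1999.
Expiry of referenced patent IL-839223:
  Base: filing + 17 years → 11 June 1995.
Terminal disclaimer: IL-91421 expires on the earlier of 20 November 1999 and 11 June 1995.

June 11, 1995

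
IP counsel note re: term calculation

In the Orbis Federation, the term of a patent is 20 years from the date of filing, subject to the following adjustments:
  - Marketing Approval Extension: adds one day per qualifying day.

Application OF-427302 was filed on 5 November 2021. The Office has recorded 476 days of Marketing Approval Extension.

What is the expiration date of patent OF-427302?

2043-02-24

Base term: filing date + 20 years → 5 November 2041.
Marketing Approval Extension: +476 days → 24 February 2043.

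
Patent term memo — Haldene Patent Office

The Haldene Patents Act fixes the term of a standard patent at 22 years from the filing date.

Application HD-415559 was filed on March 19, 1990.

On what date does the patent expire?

2012-03-19

Filing date + 22 years → 19 March 2012.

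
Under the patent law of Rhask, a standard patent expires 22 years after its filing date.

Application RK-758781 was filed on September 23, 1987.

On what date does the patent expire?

September 23, 2009

Filing date + 22 years → 23 September 2009.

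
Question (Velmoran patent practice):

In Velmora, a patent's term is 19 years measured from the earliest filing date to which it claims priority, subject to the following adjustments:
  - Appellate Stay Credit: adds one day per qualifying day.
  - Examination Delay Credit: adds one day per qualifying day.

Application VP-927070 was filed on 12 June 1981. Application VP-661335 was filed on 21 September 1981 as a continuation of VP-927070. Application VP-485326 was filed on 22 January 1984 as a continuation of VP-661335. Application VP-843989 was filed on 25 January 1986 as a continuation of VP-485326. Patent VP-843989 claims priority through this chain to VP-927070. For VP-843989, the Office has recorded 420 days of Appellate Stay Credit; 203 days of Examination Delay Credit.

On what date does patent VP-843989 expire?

Earliest priority filing: 12 June 1981.
Base term: 12 June 1981 + 19 years → 12 June 2000.
Appellate Stay Credit: +420 days → 6 August 2001.
Examination Delay Credit: +203 days → 25 February 2002.

2002-02-25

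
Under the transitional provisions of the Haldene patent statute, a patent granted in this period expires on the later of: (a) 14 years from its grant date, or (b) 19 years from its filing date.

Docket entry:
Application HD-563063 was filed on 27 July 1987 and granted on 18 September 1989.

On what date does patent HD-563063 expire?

July 27, 2006

(a) grant + 14 years → 18 September 2003.
(b) filing + 19 years → 27 July 2006.
Later of the two: 27 July 2006.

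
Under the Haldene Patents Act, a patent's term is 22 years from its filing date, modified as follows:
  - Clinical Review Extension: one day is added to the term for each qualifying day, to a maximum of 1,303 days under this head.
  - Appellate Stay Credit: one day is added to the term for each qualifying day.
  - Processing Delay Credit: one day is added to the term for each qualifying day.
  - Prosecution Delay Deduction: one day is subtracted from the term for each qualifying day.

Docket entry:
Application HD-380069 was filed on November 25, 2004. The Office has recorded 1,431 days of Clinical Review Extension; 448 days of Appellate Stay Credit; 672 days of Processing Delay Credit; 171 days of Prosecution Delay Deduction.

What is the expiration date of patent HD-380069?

Base term: filing date + 22 years → 25 November 2026.
Clinical Review Extension: 1431 days claimed exceeds the 1303-day cap, so +1303 days → 20 June 2030.
Appellate Stay Credit: +448 days → 11 September 2031.
Processing Delay Credit: +672 days → 14 July 2033.
Prosecution Delay Deduction: −171 days → 24 January 2033.

January 24, 2033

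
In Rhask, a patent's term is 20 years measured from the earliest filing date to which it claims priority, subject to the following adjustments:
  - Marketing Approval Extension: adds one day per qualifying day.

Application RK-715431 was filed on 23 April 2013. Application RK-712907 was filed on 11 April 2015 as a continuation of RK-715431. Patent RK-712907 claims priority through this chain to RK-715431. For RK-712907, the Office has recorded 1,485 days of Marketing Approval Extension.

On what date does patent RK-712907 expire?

2037-05-17

Earliest priority filing: 23 April 2013.
Base term: 23 April 2013 + 20 years → 23 April 2033.
Marketing Approval Extension: +1485 days → 17 May 2037.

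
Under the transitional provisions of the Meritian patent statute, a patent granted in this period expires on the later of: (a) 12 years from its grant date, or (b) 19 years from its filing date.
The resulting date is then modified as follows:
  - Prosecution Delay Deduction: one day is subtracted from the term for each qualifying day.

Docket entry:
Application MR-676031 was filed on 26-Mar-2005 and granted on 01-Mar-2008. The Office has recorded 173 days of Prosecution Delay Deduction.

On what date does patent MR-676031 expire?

(a) grant + 12 years → 1 March 2020.
(b) filing + 19 years → 26 March 2024.
Later of the two: 26 March 2024.
Prosecution Delay Deduction: −173 days → 5 October 2023.

October 5, 2023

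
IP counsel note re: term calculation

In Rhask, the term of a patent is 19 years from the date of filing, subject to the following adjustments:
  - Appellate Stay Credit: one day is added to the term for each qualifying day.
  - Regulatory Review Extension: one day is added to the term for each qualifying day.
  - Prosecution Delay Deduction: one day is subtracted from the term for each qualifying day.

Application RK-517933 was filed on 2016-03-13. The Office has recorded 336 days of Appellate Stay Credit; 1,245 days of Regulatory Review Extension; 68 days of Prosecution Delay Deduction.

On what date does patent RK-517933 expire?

Base term: filing date + 19 years → 13 March 2035.
Appellate Stay Credit: +336 days → 12 February 2036.
Regulatory Review Extension: +1245 days → 11 July 2039.
Prosecution Delay Deduction: −68 days → 4 May 2039.

May 4, 2039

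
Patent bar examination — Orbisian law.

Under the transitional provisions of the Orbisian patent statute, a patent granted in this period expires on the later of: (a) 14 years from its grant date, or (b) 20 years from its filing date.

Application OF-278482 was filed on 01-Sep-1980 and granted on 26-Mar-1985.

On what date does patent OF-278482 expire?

2000-09-01

(a) grant + 14 years → 26 March 1999.
(b) filing + 20 years → 1 September 2000.
Later of the two: 1 September 2000.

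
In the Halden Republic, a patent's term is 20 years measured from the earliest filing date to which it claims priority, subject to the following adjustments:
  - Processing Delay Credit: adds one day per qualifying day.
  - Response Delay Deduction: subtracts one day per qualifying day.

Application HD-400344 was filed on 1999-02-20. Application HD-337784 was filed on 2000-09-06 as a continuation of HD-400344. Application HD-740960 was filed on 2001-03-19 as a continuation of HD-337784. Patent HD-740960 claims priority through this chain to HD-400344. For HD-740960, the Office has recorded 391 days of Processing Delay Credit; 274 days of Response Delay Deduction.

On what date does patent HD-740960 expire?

2019-06-17

Earliest priority filing: 20 February 1999.
Base term: 20 February 1999 + 20 years → 20 February 2019.
Processing Delay Credit: +391 days → 17 March 2020.
Response Delay Deduction: −274 days → 17 June 2019.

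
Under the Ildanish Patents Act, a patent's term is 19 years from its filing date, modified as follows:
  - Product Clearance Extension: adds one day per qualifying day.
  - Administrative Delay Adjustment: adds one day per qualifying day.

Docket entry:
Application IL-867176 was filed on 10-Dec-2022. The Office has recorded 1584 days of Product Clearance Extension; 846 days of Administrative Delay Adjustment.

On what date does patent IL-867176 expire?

Base term: filing date + 19 years → 10 December 2041.
Product Clearance Extension: +1584 days → 12 April 2046.
Administrative Delay Adjustment: +846 days → 5 August 2048.

August 5, 2048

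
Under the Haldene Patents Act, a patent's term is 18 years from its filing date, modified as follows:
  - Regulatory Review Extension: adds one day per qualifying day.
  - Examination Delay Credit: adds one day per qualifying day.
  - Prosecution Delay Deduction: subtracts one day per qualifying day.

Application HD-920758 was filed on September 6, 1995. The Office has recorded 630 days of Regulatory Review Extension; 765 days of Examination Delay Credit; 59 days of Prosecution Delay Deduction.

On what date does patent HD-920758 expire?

Base term: filing date + 18 years → 6 September 2013.
Regulatory Review Extension: +630 days → 29 May 2015.
Examination Delay Credit: +765 days → 2 July 2017.
Prosecution Delay Deduction: −59 days → 4 May 2017.

2017-05-04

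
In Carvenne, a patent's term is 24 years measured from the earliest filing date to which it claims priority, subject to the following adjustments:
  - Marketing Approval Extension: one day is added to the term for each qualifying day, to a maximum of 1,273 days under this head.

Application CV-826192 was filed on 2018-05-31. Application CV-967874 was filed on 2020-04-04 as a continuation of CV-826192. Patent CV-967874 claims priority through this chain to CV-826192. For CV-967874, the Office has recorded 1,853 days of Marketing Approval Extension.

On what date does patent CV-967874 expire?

2045-11-24

Earliest priority filing: 31 May 2018.
Base term: 31 May 2018 + 24 years → 31 May 2042.
Marketing Approval Extension: 1853 days claimed exceeds the 1273-day cap, so +1273 days → 24 November 2045.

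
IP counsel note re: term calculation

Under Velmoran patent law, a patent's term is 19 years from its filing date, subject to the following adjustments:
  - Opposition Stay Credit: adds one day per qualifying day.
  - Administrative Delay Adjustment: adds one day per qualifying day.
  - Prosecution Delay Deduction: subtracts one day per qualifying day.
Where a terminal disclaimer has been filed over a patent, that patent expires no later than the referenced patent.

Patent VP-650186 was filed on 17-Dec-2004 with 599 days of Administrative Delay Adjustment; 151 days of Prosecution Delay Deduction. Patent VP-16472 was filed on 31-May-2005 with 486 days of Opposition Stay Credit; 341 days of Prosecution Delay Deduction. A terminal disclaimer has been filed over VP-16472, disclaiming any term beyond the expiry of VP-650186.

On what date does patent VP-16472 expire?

2024-10-23

Natural term of VP-16472:
  Base: filing + 19 years → 31 May 2024.
  Opposition Stay Credit: +486 days → 29 September 2025.
  Prosecution Delay Deduction: −341 days → 23 October 2024.
Expiry of referenced patent VP-650186:
  Base: filing + 19 years → 17 December 2023.
  Administrative Delay Adjustment: +599 days → 7 August 2025.
  Prosecution Delay Deduction: −151 days → 9 March 2025.
Terminal disclaimer: VP-16472 expires on the earlier of 23 October 2024 and 9 March 2025.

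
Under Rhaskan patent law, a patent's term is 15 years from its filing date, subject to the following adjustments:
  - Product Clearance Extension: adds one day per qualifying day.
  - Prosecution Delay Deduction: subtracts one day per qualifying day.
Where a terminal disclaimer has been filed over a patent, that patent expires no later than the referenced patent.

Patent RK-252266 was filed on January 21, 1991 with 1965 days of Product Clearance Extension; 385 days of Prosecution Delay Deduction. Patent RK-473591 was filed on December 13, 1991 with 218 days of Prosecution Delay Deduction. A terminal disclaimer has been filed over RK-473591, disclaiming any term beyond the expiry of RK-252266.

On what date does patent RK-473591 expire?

Natural term of RK-473591:
  Base: filing + 15 years → 13 December 2006.
  Prosecution Delay Deduction: −218 days → 9 May 2006.
Expiry of referenced patent RK-252266:
  Base: filing + 15 years → 21 January 2006.
  Product Clearance Extension: +1965 days → 9 June 2011.
  Prosecution Delay Deduction: −385 days → 20 May 2010.
Terminal disclaimer: RK-473591 expires on the earlier of 9 May 2006 and 20 May 2010.

2006-05-09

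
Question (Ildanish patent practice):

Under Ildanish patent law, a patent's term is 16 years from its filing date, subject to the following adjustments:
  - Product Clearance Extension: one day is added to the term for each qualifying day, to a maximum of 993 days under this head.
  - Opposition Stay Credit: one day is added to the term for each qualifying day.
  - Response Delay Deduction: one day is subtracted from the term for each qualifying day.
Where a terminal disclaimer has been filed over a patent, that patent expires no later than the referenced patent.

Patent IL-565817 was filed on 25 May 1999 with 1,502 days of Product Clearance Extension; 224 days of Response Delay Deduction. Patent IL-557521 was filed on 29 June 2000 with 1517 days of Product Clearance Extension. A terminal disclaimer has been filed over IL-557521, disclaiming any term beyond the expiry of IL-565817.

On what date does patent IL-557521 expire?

July 2, 2017

Natural term of IL-557521:
  Base: filing + 16 years → 29 June 2016.
  Product Clearance Extension: 1517 days claimed exceeds the 993-day cap, so +993 days → 19 March 2019.
Expiry of referenced patent IL-565817:
  Base: filing + 16 years → 25 May 2015.
  Product Clearance Extension: 1502 days claimed exceeds the 993-day cap, so +993 days → 11 February 2018.
  Response Delay Deduction: −224 days → 2 July 2017.
Terminal disclaimer: IL-557521 expires on the earlier of 19 March 2019 and 2 July 2017.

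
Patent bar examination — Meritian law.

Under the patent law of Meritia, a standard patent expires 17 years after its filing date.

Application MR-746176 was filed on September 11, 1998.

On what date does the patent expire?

Filing date + 17 years → 11 September 2015.

2015-09-11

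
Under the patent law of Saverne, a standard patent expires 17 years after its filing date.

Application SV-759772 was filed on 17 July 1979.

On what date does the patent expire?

July 17, 1996

Filing date + 17 years → 17 July 1996.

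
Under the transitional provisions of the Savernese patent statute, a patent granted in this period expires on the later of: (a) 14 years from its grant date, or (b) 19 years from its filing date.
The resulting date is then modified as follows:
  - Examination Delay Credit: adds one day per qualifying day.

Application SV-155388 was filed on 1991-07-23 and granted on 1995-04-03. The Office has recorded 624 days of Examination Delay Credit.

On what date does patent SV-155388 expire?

April 7, 2012

(a) grant + 14 years → 3 April 2009.
(b) filing + 19 years → 23 July 2010.
Later of the two: 23 July 2010.
Examination Delay Credit: +624 days → 7 April 2012.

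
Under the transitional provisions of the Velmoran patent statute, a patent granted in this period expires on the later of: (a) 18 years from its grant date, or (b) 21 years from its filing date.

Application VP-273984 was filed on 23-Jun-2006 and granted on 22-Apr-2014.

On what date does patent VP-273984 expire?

(a) grant + 18 years → 22 April 2032.
(b) filing + 21 years → 23 June 2027.
Later of the two: 22 April 2032.

2032-04-22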